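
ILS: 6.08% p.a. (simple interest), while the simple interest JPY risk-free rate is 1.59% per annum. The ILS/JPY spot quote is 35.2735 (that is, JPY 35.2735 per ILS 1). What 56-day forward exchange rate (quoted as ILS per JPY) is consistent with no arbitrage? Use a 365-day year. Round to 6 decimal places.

T = 56/365 years.
JPY growth factor: 1 + 0.0159×56/365 = 1.0024395.
ILS accumulates by 1 + 0.0608×56/365 = 1.0093282.
CIP: F = S · (grow JPY)/(grow ILS) = 35.2735 × 1.0024395/1.0093282 = 35.03276 JPY per ILS.
Invert for ILS per JPY: 1 / 35.03276 = 0.028545.

0.028545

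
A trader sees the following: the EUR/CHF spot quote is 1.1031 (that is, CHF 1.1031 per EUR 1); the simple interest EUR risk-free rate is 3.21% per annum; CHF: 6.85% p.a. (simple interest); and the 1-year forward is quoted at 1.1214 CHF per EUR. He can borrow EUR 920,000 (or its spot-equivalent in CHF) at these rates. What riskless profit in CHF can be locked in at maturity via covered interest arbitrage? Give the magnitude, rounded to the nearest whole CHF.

CHF 19,564

T = 1 year.
Route A — deposit EUR, sell forward: 920,000 × 1.032100 × 1.1214 = CHF 1,064,805.18.
Route B — convert at spot, deposit CHF: 920,000 × 1.1031 × 1.068500 = CHF 1,084,369.36.
The quoted forward undervalues EUR, so borrow EUR, convert to CHF at spot, deposit the CHF at 6.85%, and buy EUR forward at 1.1214 to cover the loan.
The gap between the two covered legs is CHF 19,564.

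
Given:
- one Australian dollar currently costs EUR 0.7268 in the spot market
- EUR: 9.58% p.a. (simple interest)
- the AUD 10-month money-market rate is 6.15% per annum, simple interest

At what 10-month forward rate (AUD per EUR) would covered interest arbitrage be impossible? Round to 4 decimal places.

1.3395

T = 10/12 years.
Growth of 1 EUR over T: 1 + 0.0958×10/12 = 1.0798333.
Growth of 1 AUD over T: 1 + 0.0615×10/12 = 1.051250.
So F = 0.7268 × 1.0798333 / 1.051250 = 0.7465616 (EUR/AUD).
Quoted the other way: 1/0.7465616 = 1.3395 AUD per EUR.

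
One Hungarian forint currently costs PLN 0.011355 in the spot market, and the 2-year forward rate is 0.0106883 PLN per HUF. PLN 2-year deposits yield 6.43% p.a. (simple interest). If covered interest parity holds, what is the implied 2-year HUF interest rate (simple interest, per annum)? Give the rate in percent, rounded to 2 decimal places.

9.95%

T = 2 years.
CIP gives F = S · g_PLN/g_HUF, so g_PLN/g_HUF = 0.0106883/0.011355 = 0.9412858.
The PLN side grows by 1 + 0.0643×2 = 1.128600.
Hence g_HUF = 1.1989982.
(1.1989982 − 1)/T = 0.099499, i.e. 9.95%.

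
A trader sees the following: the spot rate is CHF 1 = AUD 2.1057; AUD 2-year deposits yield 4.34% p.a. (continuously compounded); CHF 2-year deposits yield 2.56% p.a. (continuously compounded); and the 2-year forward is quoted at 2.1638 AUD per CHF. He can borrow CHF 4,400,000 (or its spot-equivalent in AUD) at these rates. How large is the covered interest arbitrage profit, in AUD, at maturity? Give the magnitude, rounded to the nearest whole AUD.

AUD 84,348

T = 2 years.
Invest the CHF and cover forward: 4,400,000 × 1.052533379 × 2.1638 = AUD 10,020,875.59.
Convert at spot and invest in AUD: 4,400,000 × 2.1057 × 1.090678522 = AUD 10,105,223.76.
The quoted forward undervalues CHF, so borrow CHF, convert to AUD at spot, deposit the AUD at 4.34%, and buy CHF forward at 2.1638 to cover the loan.
Profit = 10,105,223.76 − 10,020,875.59 = AUD 84,348.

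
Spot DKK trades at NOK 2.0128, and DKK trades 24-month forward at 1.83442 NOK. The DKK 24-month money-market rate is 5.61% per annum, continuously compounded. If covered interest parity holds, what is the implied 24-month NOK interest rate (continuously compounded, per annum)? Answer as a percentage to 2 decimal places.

T = 2 years.
CIP gives F = S · g_NOK/g_DKK, so g_NOK/g_DKK = 1.83442/2.0128 = 0.9113772.
DKK growth factor: e^(0.0561×2) = 1.1187366.
So the NOK growth factor = 1.019591.
Take logs: ln 1.019591 / 2 = 0.009701, so 0.97%.

0.97%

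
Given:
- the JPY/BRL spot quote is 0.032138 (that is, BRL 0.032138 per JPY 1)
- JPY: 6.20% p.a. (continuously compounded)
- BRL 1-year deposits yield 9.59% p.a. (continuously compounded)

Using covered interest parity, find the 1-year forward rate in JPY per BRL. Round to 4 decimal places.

30.0787

T = 1 year.
BRL accumulates by e^(0.0959×1) = 1.10064899.
JPY growth factor: e^(0.0620×1) = 1.06396234.
Forward (BRL per JPY) = 0.032138 × 1.10064899 / 1.06396234 = 0.033246155.
Invert for JPY per BRL: 1 / 0.033246155 = 30.0787.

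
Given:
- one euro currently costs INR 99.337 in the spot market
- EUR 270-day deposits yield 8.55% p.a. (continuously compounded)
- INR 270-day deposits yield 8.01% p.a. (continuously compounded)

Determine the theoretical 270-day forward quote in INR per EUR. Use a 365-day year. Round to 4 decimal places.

98.9410

T = 270/365 years.
INR accumulates by e^(0.0801×270/365) = 1.06104265.
EUR growth factor: e^(0.0855×270/365) = 1.06528948.
So F = 99.337 × 1.06104265 / 1.06528948 = 98.940988 (INR/EUR).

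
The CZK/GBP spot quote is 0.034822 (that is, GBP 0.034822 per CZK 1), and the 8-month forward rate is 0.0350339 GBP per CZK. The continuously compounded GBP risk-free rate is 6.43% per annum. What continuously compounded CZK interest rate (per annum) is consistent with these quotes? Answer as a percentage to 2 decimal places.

5.52%

T = 8/12 years.
CIP gives F = S · g_GBP/g_CZK, so g_GBP/g_CZK = 0.0350339/0.034822 = 1.0060852.
GBP growth factor: e^(0.0643×8/12) = 1.0437987.
Hence g_CZK = 1.0374854.
r = ln(1.0374854)/(8/12) = 0.055200 → 5.52%.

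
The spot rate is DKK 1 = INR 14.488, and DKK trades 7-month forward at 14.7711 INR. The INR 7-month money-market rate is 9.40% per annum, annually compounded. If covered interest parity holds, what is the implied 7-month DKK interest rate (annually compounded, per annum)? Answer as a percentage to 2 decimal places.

T = 7/12 years.
CIP gives F = S · g_INR/g_DKK, so g_INR/g_DKK = 14.7711/14.488 = 1.0195403.
INR growth factor: (1 + 0.0940)^(7/12) = 1.0538046.
Hence g_DKK = 1.0336076.
r = 1.0336076^(12/7) − 1 = 0.058302 → 5.83%.

5.83%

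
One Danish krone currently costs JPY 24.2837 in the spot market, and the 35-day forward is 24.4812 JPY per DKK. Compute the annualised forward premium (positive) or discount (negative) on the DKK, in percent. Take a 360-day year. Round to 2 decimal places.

+8.37%

T = 35/360 years.
(F − S)/S = (24.4812 − 24.2837)/24.2837 = 0.0081330.
Annualise by dividing by T: 0.0081330 / (35/360) = 0.083654 → 8.37%.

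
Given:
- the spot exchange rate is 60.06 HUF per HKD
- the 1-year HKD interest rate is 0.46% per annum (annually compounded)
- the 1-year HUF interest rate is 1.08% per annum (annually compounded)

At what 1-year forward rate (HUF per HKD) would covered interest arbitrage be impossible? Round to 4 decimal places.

60.4307

T = 1 year.
HUF growth factor: (1 + 0.0108)^1 = 1.010800.
HKD accumulates by (1 + 0.0046)^1 = 1.004600.
So F = 60.06 × 1.010800 / 1.004600 = 60.430667 (HUF/HKD).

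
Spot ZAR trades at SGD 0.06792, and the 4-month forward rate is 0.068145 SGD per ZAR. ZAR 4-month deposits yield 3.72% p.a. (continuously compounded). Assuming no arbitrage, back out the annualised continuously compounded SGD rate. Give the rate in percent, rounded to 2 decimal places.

T = 4/12 years.
CIP gives F = S · g_SGD/g_ZAR, so g_SGD/g_ZAR = 0.068145/0.06792 = 1.0033127.
The ZAR side grows by e^(0.0372×4/12) = 1.0124772.
Hence g_SGD = 1.0158312.
r = ln(1.0158312)/(4/12) = 0.047122 → 4.71%.

4.71%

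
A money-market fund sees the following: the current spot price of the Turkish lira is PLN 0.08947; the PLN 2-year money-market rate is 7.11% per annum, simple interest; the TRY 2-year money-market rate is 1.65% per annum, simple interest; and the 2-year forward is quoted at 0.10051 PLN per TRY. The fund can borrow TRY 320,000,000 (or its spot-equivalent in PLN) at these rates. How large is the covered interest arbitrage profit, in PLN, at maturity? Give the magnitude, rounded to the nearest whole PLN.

PLN 522,943

T = 2 years.
Route A — deposit TRY, sell forward: 320,000,000 × 1.033000 × 0.10051 = PLN 33,224,585.60.
Route B — convert at spot, deposit PLN: 320,000,000 × 0.08947 × 1.142200 = PLN 32,701,642.88.
The quoted forward overvalues TRY, so borrow PLN, buy TRY at spot, deposit the TRY at 1.65%, and sell the proceeds forward at 0.10051.
Arbitrage profit = |33,224,585.60 − 32,701,642.88| = PLN 522,943.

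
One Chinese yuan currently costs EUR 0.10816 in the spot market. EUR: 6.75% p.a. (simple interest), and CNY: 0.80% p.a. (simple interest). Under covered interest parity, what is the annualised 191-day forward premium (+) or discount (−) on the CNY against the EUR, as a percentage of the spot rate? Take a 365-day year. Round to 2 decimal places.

T = 191/365 years.
CIP forward (EUR per CNY) = 0.10816 × 1.0353219/1.0041863 = 0.11151359.
(F − S)/S ÷ T = (0.11151359 − 0.10816)/0.10816/(191/365) = 0.059252 → 5.93%.

+5.93%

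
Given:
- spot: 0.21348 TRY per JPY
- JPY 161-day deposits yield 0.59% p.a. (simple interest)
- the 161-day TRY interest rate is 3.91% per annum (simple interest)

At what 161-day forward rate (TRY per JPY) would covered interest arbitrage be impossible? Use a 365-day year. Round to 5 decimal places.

0.21660

T = 161/365 years.
TRY accumulates by 1 + 0.0391×161/365 = 1.0172468.
JPY accumulates by 1 + 0.0059×161/365 = 1.0026025.
Forward (TRY per JPY) = 0.21348 × 1.0172468 / 1.0026025 = 0.2165982.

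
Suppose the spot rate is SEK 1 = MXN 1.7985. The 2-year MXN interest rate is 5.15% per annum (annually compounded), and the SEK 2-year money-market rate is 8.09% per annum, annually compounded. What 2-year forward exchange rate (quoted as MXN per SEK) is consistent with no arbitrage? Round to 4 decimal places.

T = 2 years.
Growth of 1 MXN over T: (1 + 0.0515)^2 = 1.1056523.
Growth of 1 SEK over T: (1 + 0.0809)^2 = 1.1683448.
Forward (MXN per SEK) = 1.7985 × 1.1056523 / 1.1683448 = 1.701994.

1.7020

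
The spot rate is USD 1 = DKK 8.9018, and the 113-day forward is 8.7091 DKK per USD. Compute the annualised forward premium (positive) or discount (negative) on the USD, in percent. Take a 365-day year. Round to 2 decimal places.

T = 113/365 years.
(F − S)/S = (8.7091 − 8.9018)/8.9018 = -0.0216473.
Per annum: -0.0216473 / (113/365) = -0.069923 = -6.99%.

-6.99%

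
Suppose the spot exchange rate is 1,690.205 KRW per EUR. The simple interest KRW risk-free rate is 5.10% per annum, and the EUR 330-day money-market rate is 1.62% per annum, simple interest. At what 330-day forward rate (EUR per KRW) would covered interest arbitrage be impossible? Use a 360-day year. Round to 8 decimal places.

0.00057361

T = 330/360 years.
KRW growth factor: 1 + 0.0510×330/360 = 1.046750.
Growth of 1 EUR over T: 1 + 0.0162×330/360 = 1.014850.
CIP: F = S · (grow KRW)/(grow EUR) = 1690.205 × 1.046750/1.014850 = 1743.334 KRW per EUR.
Quoted the other way: 1/1743.334 = 0.00057361 EUR per KRW.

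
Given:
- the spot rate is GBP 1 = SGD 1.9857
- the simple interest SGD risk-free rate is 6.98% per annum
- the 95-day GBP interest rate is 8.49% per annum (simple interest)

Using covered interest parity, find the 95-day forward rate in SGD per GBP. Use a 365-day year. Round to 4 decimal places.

1.9781

T = 95/365 years.
SGD growth factor: 1 + 0.0698×95/365 = 1.0181671.
GBP growth factor: 1 + 0.0849×95/365 = 1.0220973.
So F = 1.9857 × 1.0181671 / 1.0220973 = 1.978065 (SGD/GBP).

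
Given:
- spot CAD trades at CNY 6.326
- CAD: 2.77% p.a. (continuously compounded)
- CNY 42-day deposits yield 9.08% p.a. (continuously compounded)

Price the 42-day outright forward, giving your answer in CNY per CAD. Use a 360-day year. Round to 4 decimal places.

T = 42/360 years.
CNY growth factor: e^(0.0908×42/360) = 1.0106496.
Growth of 1 CAD over T: e^(0.0277×42/360) = 1.0032369.
CIP: F = S · (grow CNY)/(grow CAD) = 6.326 × 1.0106496/1.0032369 = 6.372741 CNY per CAD.

6.3727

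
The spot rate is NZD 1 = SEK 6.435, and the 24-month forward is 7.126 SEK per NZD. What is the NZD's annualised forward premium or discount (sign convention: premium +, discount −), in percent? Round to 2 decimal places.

T = 2 years.
NZD trades forward at +10.73815% vs spot over the period.
Annualise by dividing by T: 0.1073815 / 2 = 0.053691 → 5.37%.

+5.37%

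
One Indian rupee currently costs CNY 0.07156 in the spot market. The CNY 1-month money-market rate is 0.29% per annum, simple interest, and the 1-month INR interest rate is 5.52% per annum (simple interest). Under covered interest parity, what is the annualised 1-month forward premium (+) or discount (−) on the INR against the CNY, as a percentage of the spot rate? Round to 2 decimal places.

-5.21%

T = 1/12 years.
CIP forward (CNY per INR) = 0.07156 × 1.0002417/1.004600 = 0.07124955.
(F − S)/S ÷ T = (0.07124955 − 0.07156)/0.07156/(1/12) = -0.052060 → -5.21%.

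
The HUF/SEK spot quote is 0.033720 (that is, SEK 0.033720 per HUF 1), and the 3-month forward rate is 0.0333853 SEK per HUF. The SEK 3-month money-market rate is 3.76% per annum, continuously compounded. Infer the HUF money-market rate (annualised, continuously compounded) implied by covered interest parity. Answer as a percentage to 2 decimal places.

7.75%

T = 3/12 years.
By CIP, F/S equals the SEK-to-HUF growth ratio: 0.0333853/0.03372 = 0.9900741.
The SEK side grows by e^(0.0376×3/12) = 1.0094443.
That pins the HUF growth at 1.0195644.
r = ln(1.0195644)/(3/12) = 0.077502 → 7.75%.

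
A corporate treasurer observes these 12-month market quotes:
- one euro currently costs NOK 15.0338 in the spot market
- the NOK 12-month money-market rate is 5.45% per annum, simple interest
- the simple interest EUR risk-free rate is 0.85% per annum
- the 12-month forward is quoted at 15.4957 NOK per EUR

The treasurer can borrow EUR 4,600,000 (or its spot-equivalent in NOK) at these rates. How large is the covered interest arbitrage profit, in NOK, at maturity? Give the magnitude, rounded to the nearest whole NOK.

T = 1 year.
Invest the EUR and cover forward: 4,600,000 × 1.008500 × 15.4957 = NOK 71,886,101.87.
Convert at spot and invest in NOK: 4,600,000 × 15.0338 × 1.054500 = NOK 72,924,453.66.
The quoted forward undervalues EUR, so borrow EUR, convert to NOK at spot, deposit the NOK at 5.45%, and buy EUR forward at 15.4957 to cover the loan.
Profit = 72,924,453.66 − 71,886,101.87 = NOK 1,038,352.

NOK 1,038,352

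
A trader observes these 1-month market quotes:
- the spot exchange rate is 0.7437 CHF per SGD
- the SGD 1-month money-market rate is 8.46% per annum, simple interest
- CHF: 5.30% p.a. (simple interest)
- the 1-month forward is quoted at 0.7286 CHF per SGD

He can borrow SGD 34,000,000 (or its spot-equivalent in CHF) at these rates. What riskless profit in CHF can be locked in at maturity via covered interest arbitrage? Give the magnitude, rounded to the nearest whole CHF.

T = 1/12 years.
Keep in SGD, deliver into the forward: 34,000,000·1.007050·0.7286 = CHF 24,947,045.42.
Swap to CHF now, deposit: 34,000,000·0.7437·1.0044166667 = CHF 25,397,478.95.
The quoted forward undervalues SGD, so borrow SGD, convert to CHF at spot, deposit the CHF at 5.30%, and buy SGD forward at 0.7286 to cover the loan.
Profit = 25,397,478.95 − 24,947,045.42 = CHF 450,434.

CHF 450,434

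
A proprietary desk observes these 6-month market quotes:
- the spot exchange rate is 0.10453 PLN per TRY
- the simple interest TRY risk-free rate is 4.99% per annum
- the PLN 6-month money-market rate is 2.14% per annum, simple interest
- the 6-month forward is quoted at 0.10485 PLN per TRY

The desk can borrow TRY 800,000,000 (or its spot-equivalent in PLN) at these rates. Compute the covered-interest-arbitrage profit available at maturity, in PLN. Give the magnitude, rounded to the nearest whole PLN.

T = 6/12 years.
Invest the TRY and cover forward: 800,000,000 × 1.024950 × 0.10485 = PLN 85,972,806.00.
Convert at spot and invest in PLN: 800,000,000 × 0.10453 × 1.010700 = PLN 84,518,776.80.
The quoted forward overvalues TRY, so borrow PLN, buy TRY at spot, deposit the TRY at 4.99%, and sell the proceeds forward at 0.10485.
The gap between the two covered legs is PLN 1,454,029.

PLN 1,454,029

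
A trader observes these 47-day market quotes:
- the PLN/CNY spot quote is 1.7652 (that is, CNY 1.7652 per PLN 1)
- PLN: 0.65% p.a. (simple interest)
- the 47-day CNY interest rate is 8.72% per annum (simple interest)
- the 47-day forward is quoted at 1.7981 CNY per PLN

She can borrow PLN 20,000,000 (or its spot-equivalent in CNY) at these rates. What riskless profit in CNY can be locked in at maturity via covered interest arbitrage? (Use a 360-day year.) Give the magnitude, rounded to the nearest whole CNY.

T = 47/360 years.
Invest the PLN and cover forward: 20,000,000 × 1.0008486111 × 1.7981 = CNY 35,992,517.75.
Convert at spot and invest in CNY: 20,000,000 × 1.7652 × 1.0113844444 = CNY 35,705,916.43.
The quoted forward overvalues PLN, so borrow CNY, buy PLN at spot, deposit the PLN at 0.65%, and sell the proceeds forward at 1.7981.
Profit = 35,992,517.75 − 35,705,916.43 = CNY 286,601.

CNY 286,601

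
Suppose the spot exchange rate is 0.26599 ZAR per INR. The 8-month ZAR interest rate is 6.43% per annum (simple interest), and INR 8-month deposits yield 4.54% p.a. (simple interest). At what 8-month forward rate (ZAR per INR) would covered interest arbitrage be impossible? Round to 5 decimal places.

0.26924

T = 8/12 years.
ZAR accumulates by 1 + 0.0643×8/12 = 1.0428667.
INR accumulates by 1 + 0.0454×8/12 = 1.0302667.
Forward (ZAR per INR) = 0.26599 × 1.0428667 / 1.0302667 = 0.2692430.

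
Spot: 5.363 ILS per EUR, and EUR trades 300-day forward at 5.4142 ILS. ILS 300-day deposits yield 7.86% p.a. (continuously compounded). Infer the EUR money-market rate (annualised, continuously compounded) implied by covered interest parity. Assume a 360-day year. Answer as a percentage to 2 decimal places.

T = 300/360 years.
CIP gives F = S · g_ILS/g_EUR, so g_ILS/g_EUR = 5.4142/5.363 = 1.0095469.
The ILS side grows by e^(0.0786×300/360) = 1.0676927.
So the EUR growth factor = 1.0575959.
Take logs: ln 1.0575959 / (300/360) = 0.067198, so 6.72%.

6.72%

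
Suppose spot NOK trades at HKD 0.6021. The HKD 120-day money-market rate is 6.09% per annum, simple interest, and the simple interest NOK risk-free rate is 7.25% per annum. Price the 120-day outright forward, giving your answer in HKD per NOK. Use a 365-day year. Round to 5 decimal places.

T = 120/365 years.
HKD accumulates by 1 + 0.0609×120/365 = 1.0200219.
NOK accumulates by 1 + 0.0725×120/365 = 1.0238356.
CIP: F = S · (grow HKD)/(grow NOK) = 0.6021 × 1.0200219/1.0238356 = 0.5998572 HKD per NOK.

0.59986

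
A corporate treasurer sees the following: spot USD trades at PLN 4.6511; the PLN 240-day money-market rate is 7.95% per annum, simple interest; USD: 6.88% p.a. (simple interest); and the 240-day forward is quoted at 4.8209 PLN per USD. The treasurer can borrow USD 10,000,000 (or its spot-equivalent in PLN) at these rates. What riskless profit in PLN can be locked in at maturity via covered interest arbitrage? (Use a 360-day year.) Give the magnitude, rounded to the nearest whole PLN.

T = 240/360 years.
Keep in USD, deliver into the forward: 10,000,000·1.0458666667·4.8209 = PLN 50,420,186.13.
Swap to PLN now, deposit: 10,000,000·4.6511·1.053000 = PLN 48,976,083.00.
The quoted forward overvalues USD, so borrow PLN, buy USD at spot, deposit the USD at 6.88%, and sell the proceeds forward at 4.8209.
The gap between the two covered legs is PLN 1,444,103.

PLN 1,444,103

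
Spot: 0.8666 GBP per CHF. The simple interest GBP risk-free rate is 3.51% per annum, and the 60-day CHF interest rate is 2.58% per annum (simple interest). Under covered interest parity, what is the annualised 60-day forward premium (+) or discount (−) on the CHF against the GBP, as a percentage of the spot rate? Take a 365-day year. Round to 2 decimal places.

T = 60/365 years.
F = S · g_GBP/g_CHF = 0.8666 × 1.0057699/1.0042411 = 0.8679193.
Annualised premium = (F − S)/S × (1/T) = (0.8679193 − 0.8666)/0.8666 ÷ (60/365) = 0.93%.

+0.93%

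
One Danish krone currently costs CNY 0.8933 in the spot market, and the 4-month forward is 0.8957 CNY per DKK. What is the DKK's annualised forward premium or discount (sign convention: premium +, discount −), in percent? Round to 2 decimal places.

T = 4/12 years.
(F − S)/S = (0.8957 − 0.8933)/0.8933 = 0.0026867.
×(1/T) gives 0.81% p.a.

+0.81%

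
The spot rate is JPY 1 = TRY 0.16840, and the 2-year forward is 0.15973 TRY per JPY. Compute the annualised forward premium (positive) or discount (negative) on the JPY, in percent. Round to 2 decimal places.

T = 2 years.
JPY trades forward at -5.14846% vs spot over the period.
Annualise by dividing by T: -0.0514846 / 2 = -0.025742 → -2.57%.

-2.57%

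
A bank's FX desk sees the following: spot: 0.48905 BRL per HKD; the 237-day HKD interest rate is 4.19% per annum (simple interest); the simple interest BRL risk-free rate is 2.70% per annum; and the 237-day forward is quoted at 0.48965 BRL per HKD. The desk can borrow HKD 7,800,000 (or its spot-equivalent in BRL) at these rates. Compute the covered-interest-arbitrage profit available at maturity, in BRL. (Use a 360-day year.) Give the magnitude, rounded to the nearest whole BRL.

BRL 42,227

T = 237/360 years.
Keep in HKD, deliver into the forward: 7,800,000·1.027584167·0.48965 = BRL 3,924,621.38.
Swap to BRL now, deposit: 7,800,000·0.48905·1.017775 = BRL 3,882,394.34.
The quoted forward overvalues HKD, so borrow BRL, buy HKD at spot, deposit the HKD at 4.19%, and sell the proceeds forward at 0.48965.
Arbitrage profit = |3,924,621.38 − 3,882,394.34| = BRL 42,227.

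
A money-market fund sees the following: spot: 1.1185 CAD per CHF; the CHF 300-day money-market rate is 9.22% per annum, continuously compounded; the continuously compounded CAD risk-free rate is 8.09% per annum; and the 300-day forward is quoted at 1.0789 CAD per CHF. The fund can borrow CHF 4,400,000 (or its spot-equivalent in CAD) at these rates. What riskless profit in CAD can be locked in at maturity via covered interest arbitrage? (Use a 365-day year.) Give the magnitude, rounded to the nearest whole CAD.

CAD 138,879

T = 300/365 years.
Invest the CHF and cover forward: 4,400,000 × 1.078726115 × 1.0789 = CAD 5,120,885.46.
Convert at spot and invest in CAD: 4,400,000 × 1.1185 × 1.068753644 = CAD 5,259,764.18.
The quoted forward undervalues CHF, so borrow CHF, convert to CAD at spot, deposit the CAD at 8.09%, and buy CHF forward at 1.0789 to cover the loan.
Arbitrage profit = |5,120,885.46 − 5,259,764.18| = CAD 138,879.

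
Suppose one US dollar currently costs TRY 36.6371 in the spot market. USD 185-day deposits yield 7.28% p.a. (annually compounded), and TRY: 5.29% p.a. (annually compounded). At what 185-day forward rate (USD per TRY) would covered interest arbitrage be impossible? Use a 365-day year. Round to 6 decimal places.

T = 185/365 years.
Growth of 1 TRY over T: (1 + 0.0529)^(185/365) = 1.0264715.
Growth of 1 USD over T: (1 + 0.0728)^(185/365) = 1.0362592.
CIP: F = S · (grow TRY)/(grow USD) = 36.6371 × 1.0264715/1.0362592 = 36.29105 TRY per USD.
Quoted the other way: 1/36.29105 = 0.027555 USD per TRY.

0.027555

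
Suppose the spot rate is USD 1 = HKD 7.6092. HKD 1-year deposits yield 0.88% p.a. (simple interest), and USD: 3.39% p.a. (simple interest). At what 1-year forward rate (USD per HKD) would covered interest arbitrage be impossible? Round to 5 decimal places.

0.13469

T = 1 year.
HKD accumulates by 1 + 0.0088×1 = 1.008800.
Growth of 1 USD over T: 1 + 0.0339×1 = 1.033900.
CIP: F = S · (grow HKD)/(grow USD) = 7.6092 × 1.008800/1.033900 = 7.424471 HKD per USD.
Quoted the other way: 1/7.424471 = 0.13469 USD per HKD.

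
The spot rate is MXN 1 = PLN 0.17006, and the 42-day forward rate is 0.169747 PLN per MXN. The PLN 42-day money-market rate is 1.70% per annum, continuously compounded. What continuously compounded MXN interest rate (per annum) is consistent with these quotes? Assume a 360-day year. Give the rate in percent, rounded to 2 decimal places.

3.28%

T = 42/360 years.
CIP gives F = S · g_PLN/g_MXN, so g_PLN/g_MXN = 0.169747/0.17006 = 0.9981595.
The PLN side grows by e^(0.0170×42/360) = 1.0019853.
Hence g_MXN = 1.0038329.
r = ln(1.0038329)/(42/360) = 0.032791 → 3.28%.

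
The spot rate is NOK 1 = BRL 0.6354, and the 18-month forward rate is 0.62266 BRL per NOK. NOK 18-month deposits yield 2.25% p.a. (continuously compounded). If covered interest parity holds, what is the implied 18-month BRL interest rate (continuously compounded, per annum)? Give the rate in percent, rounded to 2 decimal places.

0.90%

T = 18/12 years.
By CIP, F/S equals the BRL-to-NOK growth ratio: 0.62266/0.6354 = 0.9799496.
The NOK side grows by e^(0.0225×18/12) = 1.034326.
So the BRL growth factor = 1.0135873.
r = ln(1.0135873)/(18/12) = 0.008997 → 0.90%.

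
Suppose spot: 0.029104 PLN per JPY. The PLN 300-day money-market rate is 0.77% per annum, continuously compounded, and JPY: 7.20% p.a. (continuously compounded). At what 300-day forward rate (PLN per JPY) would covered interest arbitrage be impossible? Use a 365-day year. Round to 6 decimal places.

T = 300/365 years.
PLN accumulates by e^(0.0077×300/365) = 1.0063488.
Growth of 1 JPY over T: e^(0.0720×300/365) = 1.0609642.
CIP: F = S · (grow PLN)/(grow JPY) = 0.029104 × 1.0063488/1.0609642 = 0.02760581 PLN per JPY.

0.027606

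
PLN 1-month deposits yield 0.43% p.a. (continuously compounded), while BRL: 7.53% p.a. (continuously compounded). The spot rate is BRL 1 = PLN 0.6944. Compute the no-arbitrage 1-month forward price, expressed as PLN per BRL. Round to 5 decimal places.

T = 1/12 years.
Growth of 1 PLN over T: e^(0.0043×1/12) = 1.0003584.
BRL growth factor: e^(0.0753×1/12) = 1.0062947.
So F = 0.6944 × 1.0003584 / 1.0062947 = 0.6903036 (PLN/BRL).

0.69030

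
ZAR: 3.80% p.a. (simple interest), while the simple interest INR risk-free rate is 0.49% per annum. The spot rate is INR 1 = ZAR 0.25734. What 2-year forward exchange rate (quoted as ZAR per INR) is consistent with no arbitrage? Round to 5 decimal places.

0.27421

T = 2 years.
ZAR growth factor: 1 + 0.0380×2 = 1.076000.
INR accumulates by 1 + 0.0049×2 = 1.009800.
CIP: F = S · (grow ZAR)/(grow INR) = 0.25734 × 1.076000/1.009800 = 0.2742106 ZAR per INR.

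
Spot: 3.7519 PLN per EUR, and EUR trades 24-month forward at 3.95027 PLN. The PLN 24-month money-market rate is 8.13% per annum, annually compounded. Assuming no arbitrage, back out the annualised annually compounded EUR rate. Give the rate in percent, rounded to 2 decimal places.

5.38%

T = 2 years.
By CIP, F/S equals the PLN-to-EUR growth ratio: 3.95027/3.7519 = 1.0528719.
PLN growth factor: (1 + 0.0813)^2 = 1.1692097.
So the EUR growth factor = 1.1104957.
r = 1.1104957^(1/2) − 1 = 0.053801 → 5.38%.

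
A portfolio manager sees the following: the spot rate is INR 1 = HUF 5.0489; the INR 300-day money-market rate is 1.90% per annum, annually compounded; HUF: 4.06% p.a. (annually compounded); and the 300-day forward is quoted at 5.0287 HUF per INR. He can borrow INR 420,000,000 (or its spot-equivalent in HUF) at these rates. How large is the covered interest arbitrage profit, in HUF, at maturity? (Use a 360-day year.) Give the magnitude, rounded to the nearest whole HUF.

HUF 46,601,588

T = 300/360 years.
Route A — deposit INR, sell forward: 420,000,000 × 1.01580844724 × 5.0287 = HUF 2,145,442,294.23.
Route B — convert at spot, deposit HUF: 420,000,000 × 5.0489 × 1.033720632482 = HUF 2,192,043,882.56.
The quoted forward undervalues INR, so borrow INR, convert to HUF at spot, deposit the HUF at 4.06%, and buy INR forward at 5.0287 to cover the loan.
Profit = 2,192,043,882.56 − 2,145,442,294.23 = HUF 46,601,588.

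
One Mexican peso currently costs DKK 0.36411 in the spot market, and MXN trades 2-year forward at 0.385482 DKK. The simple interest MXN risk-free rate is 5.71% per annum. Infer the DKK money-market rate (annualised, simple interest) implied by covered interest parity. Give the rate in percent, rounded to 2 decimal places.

8.98%

T = 2 years.
F/S = 0.385482/0.36411 = 1.0586965 = (growth of DKK) / (growth of MXN).
The MXN side grows by 1 + 0.0571×2 = 1.114200.
That pins the DKK growth at 1.1795996.
(1.1795996 − 1)/T = 0.089800, i.e. 8.98%.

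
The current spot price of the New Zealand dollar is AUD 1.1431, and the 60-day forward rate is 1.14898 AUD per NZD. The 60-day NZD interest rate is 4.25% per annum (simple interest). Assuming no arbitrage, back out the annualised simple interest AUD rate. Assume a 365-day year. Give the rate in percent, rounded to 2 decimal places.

T = 60/365 years.
CIP gives F = S · g_AUD/g_NZD, so g_AUD/g_NZD = 1.14898/1.1431 = 1.0051439.
NZD growth factor: 1 + 0.0425×60/365 = 1.0069863.
So the AUD growth factor = 1.0121661.
r = (1.0121661 − 1)/(60/365) = 0.074010 → 7.40%.

7.40%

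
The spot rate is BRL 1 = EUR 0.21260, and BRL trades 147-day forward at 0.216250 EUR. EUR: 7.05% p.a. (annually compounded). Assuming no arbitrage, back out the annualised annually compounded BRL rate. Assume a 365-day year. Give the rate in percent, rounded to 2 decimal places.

T = 147/365 years.
F/S = 0.21625/0.2126 = 1.0171684 = (growth of EUR) / (growth of BRL).
EUR growth factor: (1 + 0.0705)^(147/365) = 1.0278168.
Hence g_BRL = 1.0104687.
Annualise: 1.0104687^(365/147) − 1 = 0.026196 = 2.62%.

2.62%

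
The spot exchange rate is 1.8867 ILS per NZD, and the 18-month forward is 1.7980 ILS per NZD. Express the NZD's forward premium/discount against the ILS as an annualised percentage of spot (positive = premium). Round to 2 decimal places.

T = 18/12 years.
(F − S)/S = (1.7980 − 1.8867)/1.8867 = -0.0470133.
×(1/T) gives -3.13% p.a.

-3.13%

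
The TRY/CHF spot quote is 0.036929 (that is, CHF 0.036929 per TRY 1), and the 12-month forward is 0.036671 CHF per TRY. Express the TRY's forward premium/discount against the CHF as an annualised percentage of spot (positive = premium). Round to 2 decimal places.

T = 1 year.
(F − S)/S = (0.036671 − 0.036929)/0.036929 = -0.0069864.
Per annum: -0.0069864 / 1 = -0.006986 = -0.70%.

-0.70%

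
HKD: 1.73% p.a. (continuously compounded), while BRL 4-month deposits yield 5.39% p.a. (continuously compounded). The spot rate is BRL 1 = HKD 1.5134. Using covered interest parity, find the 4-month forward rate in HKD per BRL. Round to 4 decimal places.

1.4950

T = 4/12 years.
HKD accumulates by e^(0.0173×4/12) = 1.0057833.
BRL growth factor: e^(0.0539×4/12) = 1.018129.
Forward (HKD per BRL) = 1.5134 × 1.0057833 / 1.018129 = 1.495049.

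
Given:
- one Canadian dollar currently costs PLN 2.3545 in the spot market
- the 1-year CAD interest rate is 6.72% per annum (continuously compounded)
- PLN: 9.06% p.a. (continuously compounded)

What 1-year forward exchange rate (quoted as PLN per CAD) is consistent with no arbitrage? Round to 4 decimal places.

T = 1 year.
PLN growth factor: e^(0.0906×1) = 1.094831.
CAD accumulates by e^(0.0672×1) = 1.0695094.
CIP: F = S · (grow PLN)/(grow CAD) = 2.3545 × 1.094831/1.0695094 = 2.410245 PLN per CAD.

2.4102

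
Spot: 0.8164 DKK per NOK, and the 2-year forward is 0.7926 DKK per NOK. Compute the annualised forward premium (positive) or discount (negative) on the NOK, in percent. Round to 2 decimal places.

T = 2 years.
(F − S)/S = (0.7926 − 0.8164)/0.8164 = -0.0291524.
×(1/T) gives -1.46% p.a.

-1.46%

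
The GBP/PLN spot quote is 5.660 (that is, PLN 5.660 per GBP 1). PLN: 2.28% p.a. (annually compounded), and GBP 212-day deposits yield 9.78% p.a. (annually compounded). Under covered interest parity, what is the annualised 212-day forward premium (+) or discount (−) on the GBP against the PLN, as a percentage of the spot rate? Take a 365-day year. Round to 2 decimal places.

T = 212/365 years.
CIP forward (PLN per GBP) = 5.66 × 1.0131801/1.0556909 = 5.432082.
(F − S)/S ÷ T = (5.432082 − 5.66)/5.66/(212/365) = -0.069330 → -6.93%.

-6.93%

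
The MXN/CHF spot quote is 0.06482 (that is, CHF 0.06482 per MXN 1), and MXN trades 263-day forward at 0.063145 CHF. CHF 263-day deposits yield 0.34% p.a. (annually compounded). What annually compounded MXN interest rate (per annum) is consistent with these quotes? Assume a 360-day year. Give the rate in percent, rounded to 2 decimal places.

4.00%

T = 263/360 years.
F/S = 0.063145/0.06482 = 0.9741592 = (growth of CHF) / (growth of MXN).
The CHF side grows by (1 + 0.0034)^(263/360) = 1.0024828.
That pins the MXN growth at 1.0290749.
Annualise: 1.0290749^(360/263) − 1 = 0.040010 = 4.00%.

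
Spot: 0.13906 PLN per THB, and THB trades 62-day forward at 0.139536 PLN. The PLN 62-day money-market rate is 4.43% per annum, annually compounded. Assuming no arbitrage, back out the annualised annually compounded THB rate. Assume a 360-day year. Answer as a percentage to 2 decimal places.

2.38%

T = 62/360 years.
By CIP, F/S equals the PLN-to-THB growth ratio: 0.139536/0.13906 = 1.0034230.
PLN growth factor: (1 + 0.0443)^(62/360) = 1.0074932.
That pins the THB growth at 1.0040563.
r = 1.0040563^(360/62) − 1 = 0.023783 → 2.38%.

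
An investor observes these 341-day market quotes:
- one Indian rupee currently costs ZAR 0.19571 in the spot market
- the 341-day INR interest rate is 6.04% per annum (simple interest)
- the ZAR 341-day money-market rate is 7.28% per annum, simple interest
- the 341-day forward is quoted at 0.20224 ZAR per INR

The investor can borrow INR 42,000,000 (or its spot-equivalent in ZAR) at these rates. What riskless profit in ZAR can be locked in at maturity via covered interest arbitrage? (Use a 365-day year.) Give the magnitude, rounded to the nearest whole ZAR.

ZAR 194,512

T = 341/365 years.
Invest the INR and cover forward: 42,000,000 × 1.056428493 × 0.20224 = ZAR 8,973,388.13.
Convert at spot and invest in ZAR: 42,000,000 × 0.19571 × 1.068013151 = ZAR 8,778,875.86.
The quoted forward overvalues INR, so borrow ZAR, buy INR at spot, deposit the INR at 6.04%, and sell the proceeds forward at 0.20224.
Arbitrage profit = |8,973,388.13 − 8,778,875.86| = ZAR 194,512.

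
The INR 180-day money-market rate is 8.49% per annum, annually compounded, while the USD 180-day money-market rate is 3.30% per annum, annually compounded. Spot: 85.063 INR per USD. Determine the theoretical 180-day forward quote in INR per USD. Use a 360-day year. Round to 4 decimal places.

T = 180/360 years.
INR accumulates by (1 + 0.0849)^(180/360) = 1.04158533.
USD accumulates by (1 + 0.0330)^(180/360) = 1.01636608.
CIP: F = S · (grow INR)/(grow USD) = 85.063 × 1.04158533/1.01636608 = 87.173681 INR per USD.

87.1737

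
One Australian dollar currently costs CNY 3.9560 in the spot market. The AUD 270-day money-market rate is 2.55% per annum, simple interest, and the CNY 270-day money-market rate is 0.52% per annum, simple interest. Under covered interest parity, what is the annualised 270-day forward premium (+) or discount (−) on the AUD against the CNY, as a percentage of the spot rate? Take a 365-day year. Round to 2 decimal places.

-1.99%

T = 270/365 years.
F = S · g_CNY/g_AUD = 3.956 × 1.0038466/1.018863 = 3.8976949.
(F − S)/S ÷ T = (3.8976949 − 3.956)/3.956/(270/365) = -0.019924 → -1.99%.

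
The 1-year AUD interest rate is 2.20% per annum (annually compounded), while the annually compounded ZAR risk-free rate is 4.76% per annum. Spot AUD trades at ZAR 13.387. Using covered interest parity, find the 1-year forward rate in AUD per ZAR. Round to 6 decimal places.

0.072874

T = 1 year.
ZAR growth factor: (1 + 0.0476)^1 = 1.047600.
Growth of 1 AUD over T: (1 + 0.0220)^1 = 1.022000.
CIP: F = S · (grow ZAR)/(grow AUD) = 13.387 × 1.047600/1.022000 = 13.72233 ZAR per AUD.
Invert for AUD per ZAR: 1 / 13.72233 = 0.072874.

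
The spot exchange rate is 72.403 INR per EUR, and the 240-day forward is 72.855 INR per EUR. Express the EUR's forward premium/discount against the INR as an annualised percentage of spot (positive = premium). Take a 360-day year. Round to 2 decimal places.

T = 240/360 years.
(F − S)/S = (72.855 − 72.403)/72.403 = 0.0062428.
Annualise by dividing by T: 0.0062428 / (240/360) = 0.009364 → 0.94%.

+0.94%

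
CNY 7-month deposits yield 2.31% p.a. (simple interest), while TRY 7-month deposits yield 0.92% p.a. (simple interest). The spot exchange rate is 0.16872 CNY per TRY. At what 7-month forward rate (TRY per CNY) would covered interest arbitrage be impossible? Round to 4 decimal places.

T = 7/12 years.
CNY accumulates by 1 + 0.0231×7/12 = 1.013475.
TRY accumulates by 1 + 0.0092×7/12 = 1.0053667.
Forward (CNY per TRY) = 0.16872 × 1.013475 / 1.0053667 = 0.1700807.
Quoted the other way: 1/0.1700807 = 5.8796 TRY per CNY.

5.8796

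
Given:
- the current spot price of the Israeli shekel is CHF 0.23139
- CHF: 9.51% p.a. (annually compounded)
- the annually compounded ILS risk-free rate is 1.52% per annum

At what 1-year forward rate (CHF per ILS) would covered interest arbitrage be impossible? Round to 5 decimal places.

0.24960

T = 1 year.
Growth of 1 CHF over T: (1 + 0.0951)^1 = 1.095100.
ILS accumulates by (1 + 0.0152)^1 = 1.015200.
Forward (CHF per ILS) = 0.23139 × 1.095100 / 1.015200 = 0.2496012.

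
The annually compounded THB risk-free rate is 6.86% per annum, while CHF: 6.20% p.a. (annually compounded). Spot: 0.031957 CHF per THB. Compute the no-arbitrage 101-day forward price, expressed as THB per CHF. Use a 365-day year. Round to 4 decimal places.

T = 101/365 years.
Growth of 1 CHF over T: (1 + 0.0620)^(101/365) = 1.01678464.
THB growth factor: (1 + 0.0686)^(101/365) = 1.01852927.
CIP: F = S · (grow CHF)/(grow THB) = 0.031957 × 1.01678464/1.01852927 = 0.031902261 CHF per THB.
Invert for THB per CHF: 1 / 0.031902261 = 31.3457.

31.3457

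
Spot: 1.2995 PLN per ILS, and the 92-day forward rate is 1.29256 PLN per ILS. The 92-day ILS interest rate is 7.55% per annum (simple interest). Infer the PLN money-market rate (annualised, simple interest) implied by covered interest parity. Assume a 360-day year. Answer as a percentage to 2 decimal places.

T = 92/360 years.
CIP gives F = S · g_PLN/g_ILS, so g_PLN/g_ILS = 1.29256/1.2995 = 0.9946595.
ILS growth factor: 1 + 0.0755×92/360 = 1.0192944.
That pins the PLN growth at 1.0138509.
r = (1.0138509 − 1)/(92/360) = 0.054199 → 5.42%.

5.42%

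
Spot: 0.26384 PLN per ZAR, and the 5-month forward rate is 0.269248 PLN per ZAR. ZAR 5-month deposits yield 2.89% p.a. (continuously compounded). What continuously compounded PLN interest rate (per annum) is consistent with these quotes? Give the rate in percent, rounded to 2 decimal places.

7.76%

T = 5/12 years.
CIP gives F = S · g_PLN/g_ZAR, so g_PLN/g_ZAR = 0.269248/0.26384 = 1.0204973.
The ZAR side grows by e^(0.0289×5/12) = 1.0121145.
Hence g_PLN = 1.0328601.
r = ln(1.0328601)/(5/12) = 0.077596 → 7.76%.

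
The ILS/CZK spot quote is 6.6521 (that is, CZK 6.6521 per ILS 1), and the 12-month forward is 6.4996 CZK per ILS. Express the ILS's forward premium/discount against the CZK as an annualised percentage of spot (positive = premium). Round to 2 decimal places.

-2.29%

T = 1 year.
ILS trades forward at -2.29251% vs spot over the period.
Annualise by dividing by T: -0.0229251 / 1 = -0.022925 → -2.29%.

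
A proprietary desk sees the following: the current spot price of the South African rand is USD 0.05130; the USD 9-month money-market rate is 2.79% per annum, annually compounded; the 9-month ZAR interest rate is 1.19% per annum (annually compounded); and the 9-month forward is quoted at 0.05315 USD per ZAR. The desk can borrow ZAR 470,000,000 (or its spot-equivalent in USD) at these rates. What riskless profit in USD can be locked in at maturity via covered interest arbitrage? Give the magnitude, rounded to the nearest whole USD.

T = 9/12 years.
Route A — deposit ZAR, sell forward: 470,000,000 × 1.0089117895 × 0.05315 = USD 25,203,120.96.
Route B — convert at spot, deposit USD: 470,000,000 × 0.05130 × 1.0208528593 = USD 24,613,783.29.
The quoted forward overvalues ZAR, so borrow USD, buy ZAR at spot, deposit the ZAR at 1.19%, and sell the proceeds forward at 0.05315.
Profit = 25,203,120.96 − 24,613,783.29 = USD 589,338.

USD 589,338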